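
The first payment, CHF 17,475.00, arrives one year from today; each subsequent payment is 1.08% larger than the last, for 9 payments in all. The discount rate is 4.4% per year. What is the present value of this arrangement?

Periodic rate r = 0.044 per year.
Growing ordinary annuity: PV = PMT₁ × [1 − ((1+g)/(1+r))^n] / (r − g) = 17,475 × [1 − ((1+0.0108)/(1+r))^9] / (r − 0.0108) = CHF 132,840.04.

CHF 132,840.04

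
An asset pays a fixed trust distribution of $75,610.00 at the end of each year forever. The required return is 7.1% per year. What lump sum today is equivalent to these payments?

$1,064,929.58

Periodic rate r = 0.071 per year.
Level perpetuity: PV = PMT / r = 75,610 / (0.071) = $1,064,929.58.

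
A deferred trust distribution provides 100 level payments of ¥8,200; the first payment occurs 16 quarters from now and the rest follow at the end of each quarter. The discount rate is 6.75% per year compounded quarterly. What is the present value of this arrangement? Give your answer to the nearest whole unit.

Ordinary annuity of 100 payments, first payment at period 16.
Periodic rate r = 0.0675/4 per quarter; n is counted in quarters.
The ordinary-annuity PV formula values the stream one period before the first payment (period 15); discount that back 15 periods:
PV₀ = 8,200 × [1 − (1+r)^−100] / r × (1+r)^−15 = ¥307,131

¥307,131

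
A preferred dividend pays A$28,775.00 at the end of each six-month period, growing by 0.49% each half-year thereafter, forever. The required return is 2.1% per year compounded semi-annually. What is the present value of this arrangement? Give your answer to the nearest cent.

A$5,138,392.86

Periodic rate r = 0.021/2 per half-year.
Growing perpetuity (Gordon): PV = PMT₁ / (r − g) = 28,775 / (r − 0.0049) = A$5,138,392.86.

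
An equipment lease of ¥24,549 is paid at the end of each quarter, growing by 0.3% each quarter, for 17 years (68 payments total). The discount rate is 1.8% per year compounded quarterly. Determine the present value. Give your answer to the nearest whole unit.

¥1,581,386

Periodic rate r = 0.018/4 per quarter; n is counted in quarters.
Growing ordinary annuity: PV = PMT₁ × [1 − ((1+g)/(1+r))^n] / (r − g) = 24,549 × [1 − ((1+0.003)/(1+r))^68] / (r − 0.003) = ¥1,581,386.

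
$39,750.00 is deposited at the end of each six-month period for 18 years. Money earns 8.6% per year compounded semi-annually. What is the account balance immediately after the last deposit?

This is an ordinary annuity: 36 deposits of $39,750.00 at the end of each six-month period.
Periodic rate r = 0.086/2 per half-year; n is counted in half-years.
FV = PMT × [((1+r)^n − 1)/r] = 39,750 × [(1+r)^36 − 1] / r = $3,283,853.18

$3,283,853.18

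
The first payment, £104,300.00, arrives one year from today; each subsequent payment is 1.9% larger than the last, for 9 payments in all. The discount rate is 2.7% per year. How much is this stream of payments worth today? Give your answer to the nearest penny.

£886,053.33

Periodic rate r = 0.027 per year.
Growing ordinary annuity: PV = PMT₁ × [1 − ((1+g)/(1+r))^n] / (r − g) = 104,300 × [1 − ((1+0.019)/(1+r))^9] / (r − 0.019) = £886,053.33.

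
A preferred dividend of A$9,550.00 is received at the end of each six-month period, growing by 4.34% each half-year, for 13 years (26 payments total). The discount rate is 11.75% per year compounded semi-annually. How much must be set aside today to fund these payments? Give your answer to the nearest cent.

A$196,563.55

Periodic rate r = 0.1175/2 per half-year; n is counted in half-years.
Growing ordinary annuity: PV = PMT₁ × [1 − ((1+g)/(1+r))^n] / (r − g) = 9,550 × [1 − ((1+0.0434)/(1+r))^26] / (r − 0.0434) = A$196,563.55.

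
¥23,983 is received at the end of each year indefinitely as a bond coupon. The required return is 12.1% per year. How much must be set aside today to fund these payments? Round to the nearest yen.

¥198,207

Periodic rate r = 0.121 per year.
Level perpetuity: PV = PMT / r = 23,983 / (0.121) = ¥198,207.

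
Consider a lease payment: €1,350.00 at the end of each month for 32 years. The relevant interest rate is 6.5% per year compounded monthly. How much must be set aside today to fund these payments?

€217,919.05

This is an ordinary annuity: 384 payments of €1,350.00 at the end of each month.
Periodic rate r = 0.065/12 per month; n is counted in months.
PV = PMT × [(1 − (1+r)^−n)/r] = 1,350 × [1 − (1+r)^−384] / r = €217,919.05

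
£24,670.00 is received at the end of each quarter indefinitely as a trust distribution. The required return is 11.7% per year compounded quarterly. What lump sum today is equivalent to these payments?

Periodic rate r = 0.117/4 per quarter.
Level perpetuity: PV = PMT / r = 24,670 / (0.117/4) = £843,418.80.

£843,418.80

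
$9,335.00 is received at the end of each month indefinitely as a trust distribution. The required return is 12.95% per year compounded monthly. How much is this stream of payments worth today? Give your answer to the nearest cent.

$865,019.31

Periodic rate r = 0.1295/12 per month.
Level perpetuity: PV = PMT / r = 9,335 / (0.1295/12) = $865,019.31.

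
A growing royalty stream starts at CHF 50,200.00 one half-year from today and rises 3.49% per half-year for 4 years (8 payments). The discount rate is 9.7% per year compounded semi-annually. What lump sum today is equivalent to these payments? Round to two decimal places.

Periodic rate r = 0.097/2 per half-year; n is counted in half-years.
Growing ordinary annuity: PV = PMT₁ × [1 − ((1+g)/(1+r))^n] / (r − g) = 50,200 × [1 − ((1+0.0349)/(1+r))^8] / (r − 0.0349) = CHF 366,078.65.

CHF 366,078.65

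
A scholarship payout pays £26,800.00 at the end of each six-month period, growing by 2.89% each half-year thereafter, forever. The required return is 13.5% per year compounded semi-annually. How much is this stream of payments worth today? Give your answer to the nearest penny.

Periodic rate r = 0.135/2 per half-year.
Growing perpetuity (Gordon): PV = PMT₁ / (r − g) = 26,800 / (r − 0.0289) = £694,300.52.

£694,300.52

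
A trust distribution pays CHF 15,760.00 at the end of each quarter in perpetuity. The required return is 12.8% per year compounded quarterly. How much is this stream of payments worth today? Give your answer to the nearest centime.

Periodic rate r = 0.128/4 per quarter.
Level perpetuity: PV = PMT / r = 15,760 / (0.128/4) = CHF 492,500.00.

CHF 492,500.00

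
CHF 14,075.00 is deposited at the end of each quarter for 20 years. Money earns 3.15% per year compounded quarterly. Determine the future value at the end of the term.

CHF 1,560,283.82

This is an ordinary annuity: 80 deposits of CHF 14,075.00 at the end of each quarter.
Periodic rate r = 0.0315/4 per quarter; n is counted in quarters.
FV = PMT × [((1+r)^n − 1)/r] = 14,075 × [(1+r)^80 − 1] / r = CHF 1,560,283.82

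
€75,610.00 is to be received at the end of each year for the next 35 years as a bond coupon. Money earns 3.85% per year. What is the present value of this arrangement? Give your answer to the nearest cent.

This is an ordinary annuity: 35 payments of €75,610.00 at the end of each year.
Periodic rate r = 0.0385 per year.
PV = PMT × [(1 − (1+r)^−n)/r] = 75,610 × [1 − (1+r)^−35] / r = €1,440,427.09

€1,440,427.09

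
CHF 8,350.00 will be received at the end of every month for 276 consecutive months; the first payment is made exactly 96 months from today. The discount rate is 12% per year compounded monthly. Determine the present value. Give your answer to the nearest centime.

CHF 303,637.26

Ordinary annuity of 276 payments, first payment at period 96.
Periodic rate r = 0.12/12 per month; n is counted in months.
The ordinary-annuity PV formula values the stream one period before the first payment (period 95); discount that back 95 periods:
PV₀ = 8,350 × [1 − (1+r)^−276] / r × (1+r)^−95 = CHF 303,637.26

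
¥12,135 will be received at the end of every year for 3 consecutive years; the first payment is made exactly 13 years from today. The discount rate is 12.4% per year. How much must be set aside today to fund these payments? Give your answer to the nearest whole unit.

Ordinary annuity of 3 payments, first payment at period 13.
Periodic rate r = 0.124 per year.
The ordinary-annuity PV formula values the stream one period before the first payment (period 12); discount that back 12 periods:
PV₀ = 12,135 × [1 − (1+r)^−3] / r × (1+r)^−12 = ¥7,119

¥7,119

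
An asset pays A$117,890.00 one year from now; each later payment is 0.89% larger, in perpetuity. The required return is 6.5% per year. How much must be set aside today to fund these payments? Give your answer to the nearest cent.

Periodic rate r = 0.065 per year.
Growing perpetuity (Gordon): PV = PMT₁ / (r − g) = 117,890 / (r − 0.0089) = A$2,101,426.02.

A$2,101,426.02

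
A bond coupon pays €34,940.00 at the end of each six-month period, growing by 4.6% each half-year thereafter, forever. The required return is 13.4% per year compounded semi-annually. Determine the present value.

€1,663,809.52

Periodic rate r = 0.134/2 per half-year.
Growing perpetuity (Gordon): PV = PMT₁ / (r − g) = 34,940 / (r − 0.046) = €1,663,809.52.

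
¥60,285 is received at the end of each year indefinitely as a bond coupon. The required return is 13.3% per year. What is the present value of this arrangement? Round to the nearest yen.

Periodic rate r = 0.133 per year.
Level perpetuity: PV = PMT / r = 60,285 / (0.133) = ¥453,271.

¥453,271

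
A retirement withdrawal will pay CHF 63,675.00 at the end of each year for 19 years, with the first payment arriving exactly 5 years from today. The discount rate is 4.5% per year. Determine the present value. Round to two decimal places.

CHF 672,423.87

Ordinary annuity of 19 payments, first payment at period 5.
Periodic rate r = 0.045 per year.
The ordinary-annuity PV formula values the stream one period before the first payment (period 4); discount that back 4 periods:
PV₀ = 63,675 × [1 − (1+r)^−19] / r × (1+r)^−4 = CHF 672,423.87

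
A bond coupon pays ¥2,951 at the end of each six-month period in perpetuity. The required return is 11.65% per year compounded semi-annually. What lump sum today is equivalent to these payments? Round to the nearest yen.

¥50,661

Periodic rate r = 0.1165/2 per half-year.
Level perpetuity: PV = PMT / r = 2,951 / (0.1165/2) = ¥50,661.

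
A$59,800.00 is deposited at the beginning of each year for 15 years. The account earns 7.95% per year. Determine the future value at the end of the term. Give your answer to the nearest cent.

This is an annuity due: 15 deposits of A$59,800.00 at the beginning of each year.
Periodic rate r = 0.0795 per year.
FV = PMT × [((1+r)^n − 1)/r] × (1+r) = 59,800 × [(1+r)^15 − 1] / r × (1+r) = A$1,745,974.37

A$1,745,974.37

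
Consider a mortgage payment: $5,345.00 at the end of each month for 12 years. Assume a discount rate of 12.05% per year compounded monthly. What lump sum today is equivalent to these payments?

$406,016.81

This is an ordinary annuity: 144 payments of $5,345.00 at the end of each month.
Periodic rate r = 0.1205/12 per month; n is counted in months.
PV = PMT × [(1 − (1+r)^−n)/r] = 5,345 × [1 − (1+r)^−144] / r = $406,016.81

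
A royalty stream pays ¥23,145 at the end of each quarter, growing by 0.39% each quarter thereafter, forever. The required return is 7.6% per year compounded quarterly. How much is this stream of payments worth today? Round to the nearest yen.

¥1,532,781

Periodic rate r = 0.076/4 per quarter.
Growing perpetuity (Gordon): PV = PMT₁ / (r − g) = 23,145 / (r − 0.0039) = ¥1,532,781.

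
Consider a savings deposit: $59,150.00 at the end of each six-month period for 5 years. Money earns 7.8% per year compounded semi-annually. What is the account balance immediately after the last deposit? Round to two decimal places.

$706,876.77

This is an ordinary annuity: 10 deposits of $59,150.00 at the end of each six-month period.
Periodic rate r = 0.078/2 per half-year; n is counted in half-years.
FV = PMT × [((1+r)^n − 1)/r] = 59,150 × [(1+r)^10 − 1] / r = $706,876.77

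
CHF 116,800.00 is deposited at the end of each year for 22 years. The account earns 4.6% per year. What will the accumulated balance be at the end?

CHF 4,290,262.03

This is an ordinary annuity: 22 deposits of CHF 116,800.00 at the end of each year.
Periodic rate r = 0.046 per year.
FV = PMT × [((1+r)^n − 1)/r] = 116,800 × [(1+r)^22 − 1] / r = CHF 4,290,262.03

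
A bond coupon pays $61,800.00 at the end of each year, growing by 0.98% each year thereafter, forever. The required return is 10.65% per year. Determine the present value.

Periodic rate r = 0.1065 per year.
Growing perpetuity (Gordon): PV = PMT₁ / (r − g) = 61,800 / (r − 0.0098) = $639,089.97.

$639,089.97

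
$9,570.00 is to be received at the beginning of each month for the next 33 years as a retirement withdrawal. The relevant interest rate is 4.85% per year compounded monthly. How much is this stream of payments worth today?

$1,896,105.18

This is an annuity due: 396 payments of $9,570.00 at the beginning of each month.
Periodic rate r = 0.0485/12 per month; n is counted in months.
PV = PMT × [(1 − (1+r)^−n)/r] × (1+r) = 9,570 × [1 − (1+r)^−396] / r × (1+r) = $1,896,105.18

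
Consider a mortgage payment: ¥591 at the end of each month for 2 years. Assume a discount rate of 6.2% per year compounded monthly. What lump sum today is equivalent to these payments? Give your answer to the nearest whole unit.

This is an ordinary annuity: 24 payments of ¥591 at the end of each month.
Periodic rate r = 0.062/12 per month; n is counted in months.
PV = PMT × [(1 − (1+r)^−n)/r] = 591 × [1 − (1+r)^−24] / r = ¥13,308

¥13,308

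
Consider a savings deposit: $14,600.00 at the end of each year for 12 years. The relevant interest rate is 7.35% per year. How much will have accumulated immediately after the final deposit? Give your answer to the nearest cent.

$266,614.53

This is an ordinary annuity: 12 deposits of $14,600.00 at the end of each year.
Periodic rate r = 0.0735 per year.
FV = PMT × [((1+r)^n − 1)/r] = 14,600 × [(1+r)^12 − 1] / r = $266,614.53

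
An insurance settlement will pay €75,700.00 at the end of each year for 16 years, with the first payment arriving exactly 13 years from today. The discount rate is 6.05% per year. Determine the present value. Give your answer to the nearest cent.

Ordinary annuity of 16 payments, first payment at period 13.
Periodic rate r = 0.0605 per year.
The ordinary-annuity PV formula values the stream one period before the first payment (period 12); discount that back 12 periods:
PV₀ = 75,700 × [1 − (1+r)^−16] / r × (1+r)^−12 = €376,749.51

€376,749.51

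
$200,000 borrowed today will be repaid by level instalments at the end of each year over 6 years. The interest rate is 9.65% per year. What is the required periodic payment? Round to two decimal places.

Level ordinary annuity; solve PV = PMT × [(1 − (1+r)^−n)/r] for PMT.
Periodic rate r = 0.0965 per year.
With n = 6: PMT = 200,000 / ([(1 − (1+r)^−n)/r]) = $45,451.47

$45,451.47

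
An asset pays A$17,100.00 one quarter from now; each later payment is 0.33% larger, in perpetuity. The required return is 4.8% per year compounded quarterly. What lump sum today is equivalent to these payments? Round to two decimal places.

A$1,965,517.24

Periodic rate r = 0.048/4 per quarter.
Growing perpetuity (Gordon): PV = PMT₁ / (r − g) = 17,100 / (r − 0.0033) = A$1,965,517.24.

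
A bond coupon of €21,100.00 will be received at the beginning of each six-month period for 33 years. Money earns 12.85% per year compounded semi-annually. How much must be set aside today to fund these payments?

This is an annuity due: 66 payments of €21,100.00 at the beginning of each six-month period.
Periodic rate r = 0.1285/2 per half-year; n is counted in half-years.
PV = PMT × [(1 − (1+r)^−n)/r] × (1+r) = 21,100 × [1 − (1+r)^−66] / r × (1+r) = €343,769.17

€343,769.17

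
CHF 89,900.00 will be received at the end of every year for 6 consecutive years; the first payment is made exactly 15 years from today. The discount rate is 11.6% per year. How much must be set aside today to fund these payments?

Ordinary annuity of 6 payments, first payment at period 15.
Periodic rate r = 0.116 per year.
The ordinary-annuity PV formula values the stream one period before the first payment (period 14); discount that back 14 periods:
PV₀ = 89,900 × [1 − (1+r)^−6] / r × (1+r)^−14 = CHF 80,424.47

CHF 80,424.47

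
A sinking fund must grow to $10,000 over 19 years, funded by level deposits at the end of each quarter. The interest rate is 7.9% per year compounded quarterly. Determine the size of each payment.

$57.73

Level ordinary annuity; solve FV = PMT × [((1+r)^n − 1)/r] for PMT.
Periodic rate r = 0.079/4 per quarter; n is counted in quarters.
With n = 76: PMT = 10,000 / ([((1+r)^n − 1)/r]) = $57.73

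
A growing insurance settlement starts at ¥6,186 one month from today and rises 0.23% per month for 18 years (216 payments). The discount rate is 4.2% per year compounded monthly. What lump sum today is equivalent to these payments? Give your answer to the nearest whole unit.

¥1,174,065

Periodic rate r = 0.042/12 per month; n is counted in months.
Growing ordinary annuity: PV = PMT₁ × [1 − ((1+g)/(1+r))^n] / (r − g) = 6,186 × [1 − ((1+0.0023)/(1+r))^216] / (r − 0.0023) = ¥1,174,065.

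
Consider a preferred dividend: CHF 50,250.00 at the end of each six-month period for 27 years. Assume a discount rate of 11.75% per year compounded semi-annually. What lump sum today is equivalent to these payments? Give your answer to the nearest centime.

CHF 816,119.40

This is an ordinary annuity: 54 payments of CHF 50,250.00 at the end of each six-month period.
Periodic rate r = 0.1175/2 per half-year; n is counted in half-years.
PV = PMT × [(1 − (1+r)^−n)/r] = 50,250 × [1 − (1+r)^−54] / r = CHF 816,119.40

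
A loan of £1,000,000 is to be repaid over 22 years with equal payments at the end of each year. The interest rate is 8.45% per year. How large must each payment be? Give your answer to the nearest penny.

Level ordinary annuity; solve PV = PMT × [(1 − (1+r)^−n)/r] for PMT.
Periodic rate r = 0.0845 per year.
With n = 22: PMT = 1,000,000 / ([(1 − (1+r)^−n)/r]) = £101,545.53

£101,545.53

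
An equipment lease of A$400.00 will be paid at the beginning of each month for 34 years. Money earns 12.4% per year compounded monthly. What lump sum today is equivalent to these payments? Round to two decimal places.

A$38,519.89

This is an annuity due: 408 payments of A$400.00 at the beginning of each month.
Periodic rate r = 0.124/12 per month; n is counted in months.
PV = PMT × [(1 − (1+r)^−n)/r] × (1+r) = 400 × [1 − (1+r)^−408] / r × (1+r) = A$38,519.89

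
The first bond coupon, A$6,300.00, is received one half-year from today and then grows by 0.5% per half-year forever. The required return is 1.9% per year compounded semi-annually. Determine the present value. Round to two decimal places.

Periodic rate r = 0.019/2 per half-year.
Growing perpetuity (Gordon): PV = PMT₁ / (r − g) = 6,300 / (r − 0.005) = A$1,400,000.00.

A$1,400,000.00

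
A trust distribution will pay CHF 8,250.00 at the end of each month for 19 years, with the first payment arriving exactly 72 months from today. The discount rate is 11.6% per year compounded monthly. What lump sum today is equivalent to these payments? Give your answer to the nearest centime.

CHF 382,981.80

Ordinary annuity of 228 payments, first payment at period 72.
Periodic rate r = 0.116/12 per month; n is counted in months.
The ordinary-annuity PV formula values the stream one period before the first payment (period 71); discount that back 71 periods:
PV₀ = 8,250 × [1 − (1+r)^−228] / r × (1+r)^−71 = CHF 382,981.80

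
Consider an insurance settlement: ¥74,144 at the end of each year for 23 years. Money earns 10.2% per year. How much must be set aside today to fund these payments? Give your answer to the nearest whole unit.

¥649,045

This is an ordinary annuity: 23 payments of ¥74,144 at the end of each year.
Periodic rate r = 0.102 per year.
PV = PMT × [(1 − (1+r)^−n)/r] = 74,144 × [1 − (1+r)^−23] / r = ¥649,045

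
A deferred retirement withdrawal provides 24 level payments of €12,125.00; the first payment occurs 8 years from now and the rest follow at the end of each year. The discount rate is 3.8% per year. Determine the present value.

€145,352.35

Ordinary annuity of 24 payments, first payment at period 8.
Periodic rate r = 0.038 per year.
The ordinary-annuity PV formula values the stream one period before the first payment (period 7); discount that back 7 periods:
PV₀ = 12,125 × [1 − (1+r)^−24] / r × (1+r)^−7 = €145,352.35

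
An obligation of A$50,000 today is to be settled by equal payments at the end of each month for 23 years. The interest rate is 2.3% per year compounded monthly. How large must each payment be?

Level ordinary annuity; solve PV = PMT × [(1 − (1+r)^−n)/r] for PMT.
Periodic rate r = 0.023/12 per month; n is counted in months.
With n = 276: PMT = 50,000 / ([(1 − (1+r)^−n)/r]) = A$233.45

A$233.45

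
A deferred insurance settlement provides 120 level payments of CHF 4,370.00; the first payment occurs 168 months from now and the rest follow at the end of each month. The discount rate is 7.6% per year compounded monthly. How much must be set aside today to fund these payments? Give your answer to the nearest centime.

Ordinary annuity of 120 payments, first payment at period 168.
Periodic rate r = 0.076/12 per month; n is counted in months.
The ordinary-annuity PV formula values the stream one period before the first payment (period 167); discount that back 167 periods:
PV₀ = 4,370 × [1 − (1+r)^−120] / r × (1+r)^−167 = CHF 127,710.37

CHF 127,710.37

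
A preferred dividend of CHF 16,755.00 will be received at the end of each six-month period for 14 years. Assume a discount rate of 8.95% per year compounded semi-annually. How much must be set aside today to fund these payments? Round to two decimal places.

This is an ordinary annuity: 28 payments of CHF 16,755.00 at the end of each six-month period.
Periodic rate r = 0.0895/2 per half-year; n is counted in half-years.
PV = PMT × [(1 − (1+r)^−n)/r] = 16,755 × [1 − (1+r)^−28] / r = CHF 264,511.62

CHF 264,511.62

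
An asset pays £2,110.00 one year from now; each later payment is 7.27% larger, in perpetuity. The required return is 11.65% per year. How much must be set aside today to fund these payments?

£48,173.52

Periodic rate r = 0.1165 per year.
Growing perpetuity (Gordon): PV = PMT₁ / (r − g) = 2,110 / (r − 0.0727) = £48,173.52.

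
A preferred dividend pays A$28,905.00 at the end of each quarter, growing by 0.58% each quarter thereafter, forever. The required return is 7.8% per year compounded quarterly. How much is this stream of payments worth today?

A$2,109,854.01

Periodic rate r = 0.078/4 per quarter.
Growing perpetuity (Gordon): PV = PMT₁ / (r − g) = 28,905 / (r − 0.0058) = A$2,109,854.01.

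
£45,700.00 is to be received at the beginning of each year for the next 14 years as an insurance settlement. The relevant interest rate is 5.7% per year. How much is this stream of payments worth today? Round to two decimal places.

£457,452.68

This is an annuity due: 14 payments of £45,700.00 at the beginning of each year.
Periodic rate r = 0.057 per year.
PV = PMT × [(1 − (1+r)^−n)/r] × (1+r) = 45,700 × [1 − (1+r)^−14] / r × (1+r) = £457,452.68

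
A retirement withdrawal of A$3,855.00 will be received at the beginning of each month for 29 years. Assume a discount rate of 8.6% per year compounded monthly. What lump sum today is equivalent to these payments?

This is an annuity due: 348 payments of A$3,855.00 at the beginning of each month.
Periodic rate r = 0.086/12 per month; n is counted in months.
PV = PMT × [(1 − (1+r)^−n)/r] × (1+r) = 3,855 × [1 − (1+r)^−348] / r × (1+r) = A$496,624.13

A$496,624.13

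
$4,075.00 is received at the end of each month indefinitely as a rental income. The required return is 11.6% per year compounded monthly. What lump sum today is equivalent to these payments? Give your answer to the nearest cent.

Periodic rate r = 0.116/12 per month.
Level perpetuity: PV = PMT / r = 4,075 / (0.116/12) = $421,551.72.

$421,551.72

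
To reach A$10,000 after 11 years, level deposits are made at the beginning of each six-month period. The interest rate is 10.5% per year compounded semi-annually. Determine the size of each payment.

Level annuity due; solve FV = PMT × [((1+r)^n − 1)/r] × (1+r) for PMT.
Periodic rate r = 0.105/2 per half-year; n is counted in half-years.
With n = 22: PMT = 10,000 / ([((1+r)^n − 1)/r] × (1+r)) = A$239.54

A$239.54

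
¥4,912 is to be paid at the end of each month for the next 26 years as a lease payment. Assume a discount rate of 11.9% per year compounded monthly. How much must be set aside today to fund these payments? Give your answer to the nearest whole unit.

This is an ordinary annuity: 312 payments of ¥4,912 at the end of each month.
Periodic rate r = 0.119/12 per month; n is counted in months.
PV = PMT × [(1 − (1+r)^−n)/r] = 4,912 × [1 − (1+r)^−312] / r = ¥472,535

¥472,535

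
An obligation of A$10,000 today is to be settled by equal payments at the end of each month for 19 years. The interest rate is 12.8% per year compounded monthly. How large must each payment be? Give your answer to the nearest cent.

Level ordinary annuity; solve PV = PMT × [(1 − (1+r)^−n)/r] for PMT.
Periodic rate r = 0.128/12 per month; n is counted in months.
With n = 228: PMT = 10,000 / ([(1 − (1+r)^−n)/r]) = A$117.09

A$117.09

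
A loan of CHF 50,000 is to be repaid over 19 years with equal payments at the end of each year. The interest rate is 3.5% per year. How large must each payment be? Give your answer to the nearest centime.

Level ordinary annuity; solve PV = PMT × [(1 − (1+r)^−n)/r] for PMT.
Periodic rate r = 0.035 per year.
With n = 19: PMT = 50,000 / ([(1 − (1+r)^−n)/r]) = CHF 3,647.02

CHF 3,647.02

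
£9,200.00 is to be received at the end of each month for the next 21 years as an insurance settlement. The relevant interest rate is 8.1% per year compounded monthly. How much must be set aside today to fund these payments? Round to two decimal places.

£1,112,795.28

This is an ordinary annuity: 252 payments of £9,200.00 at the end of each month.
Periodic rate r = 0.081/12 per month; n is counted in months.
PV = PMT × [(1 − (1+r)^−n)/r] = 9,200 × [1 − (1+r)^−252] / r = £1,112,795.28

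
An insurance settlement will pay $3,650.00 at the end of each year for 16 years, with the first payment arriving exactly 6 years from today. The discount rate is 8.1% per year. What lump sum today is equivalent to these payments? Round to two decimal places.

Ordinary annuity of 16 payments, first payment at period 6.
Periodic rate r = 0.081 per year.
The ordinary-annuity PV formula values the stream one period before the first payment (period 5); discount that back 5 periods:
PV₀ = 3,650 × [1 − (1+r)^−16] / r × (1+r)^−5 = $21,747.20

$21,747.20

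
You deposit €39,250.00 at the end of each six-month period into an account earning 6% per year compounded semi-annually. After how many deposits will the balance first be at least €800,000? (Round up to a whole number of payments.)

17 payments

Periodic rate r = 0.06/2 per half-year; n is counted in half-years.
Ordinary annuity FV: 800,000 = 39,250 × [((1+r)^n − 1)/r].
(1+r)^n = 1 + 800,000 × r / 39,250, so n = ln(1 + 800,000·r/39,250) / ln(1+r) = 16.14.
Round up to a whole number of payments: n = 17.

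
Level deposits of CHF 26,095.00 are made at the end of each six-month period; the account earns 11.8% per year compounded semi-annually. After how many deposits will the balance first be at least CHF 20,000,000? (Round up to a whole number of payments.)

Periodic rate r = 0.118/2 per half-year; n is counted in half-years.
Ordinary annuity FV: 20,000,000 = 26,095 × [((1+r)^n − 1)/r].
(1+r)^n = 1 + 20,000,000 × r / 26,095, so n = ln(1 + 20,000,000·r/26,095) / ln(1+r) = 66.87.
Round up to a whole number of payments: n = 67.

67 payments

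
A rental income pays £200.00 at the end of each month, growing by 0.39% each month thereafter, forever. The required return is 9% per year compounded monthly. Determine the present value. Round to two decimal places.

Periodic rate r = 0.09/12 per month.
Growing perpetuity (Gordon): PV = PMT₁ / (r − g) = 200 / (r − 0.0039) = £55,555.56.

£55,555.56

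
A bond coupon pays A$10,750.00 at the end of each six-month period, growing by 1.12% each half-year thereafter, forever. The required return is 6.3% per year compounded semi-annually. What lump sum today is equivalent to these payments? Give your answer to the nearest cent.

Periodic rate r = 0.063/2 per half-year.
Growing perpetuity (Gordon): PV = PMT₁ / (r − g) = 10,750 / (r − 0.0112) = A$529,556.65.

A$529,556.65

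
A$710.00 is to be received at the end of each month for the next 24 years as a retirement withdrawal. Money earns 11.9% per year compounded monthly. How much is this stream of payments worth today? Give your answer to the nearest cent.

A$67,421.63

This is an ordinary annuity: 288 payments of A$710.00 at the end of each month.
Periodic rate r = 0.119/12 per month; n is counted in months.
PV = PMT × [(1 − (1+r)^−n)/r] = 710 × [1 − (1+r)^−288] / r = A$67,421.63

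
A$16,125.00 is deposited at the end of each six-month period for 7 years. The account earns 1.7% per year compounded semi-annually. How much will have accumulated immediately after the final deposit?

A$238,656.84

This is an ordinary annuity: 14 deposits of A$16,125.00 at the end of each six-month period.
Periodic rate r = 0.017/2 per half-year; n is counted in half-years.
FV = PMT × [((1+r)^n − 1)/r] = 16,125 × [(1+r)^14 − 1] / r = A$238,656.84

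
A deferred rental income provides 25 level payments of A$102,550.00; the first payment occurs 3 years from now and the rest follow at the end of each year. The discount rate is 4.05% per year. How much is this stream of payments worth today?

A$1,471,967.43

Ordinary annuity of 25 payments, first payment at period 3.
Periodic rate r = 0.0405 per year.
The ordinary-annuity PV formula values the stream one period before the first payment (period 2); discount that back 2 periods:
PV₀ = 102,550 × [1 − (1+r)^−25] / r × (1+r)^−2 = A$1,471,967.43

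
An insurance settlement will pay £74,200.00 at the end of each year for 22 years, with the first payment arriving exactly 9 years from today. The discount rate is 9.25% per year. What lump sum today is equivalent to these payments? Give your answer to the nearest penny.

£338,822.91

Ordinary annuity of 22 payments, first payment at period 9.
Periodic rate r = 0.0925 per year.
The ordinary-annuity PV formula values the stream one period before the first payment (period 8); discount that back 8 periods:
PV₀ = 74,200 × [1 − (1+r)^−22] / r × (1+r)^−8 = £338,822.91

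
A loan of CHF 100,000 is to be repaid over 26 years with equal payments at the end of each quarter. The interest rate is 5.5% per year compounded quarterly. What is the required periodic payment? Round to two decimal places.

Level ordinary annuity; solve PV = PMT × [(1 − (1+r)^−n)/r] for PMT.
Periodic rate r = 0.055/4 per quarter; n is counted in quarters.
With n = 104: PMT = 100,000 / ([(1 − (1+r)^−n)/r]) = CHF 1,813.15

CHF 1,813.15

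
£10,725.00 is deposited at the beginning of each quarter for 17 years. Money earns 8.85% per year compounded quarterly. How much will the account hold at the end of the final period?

This is an annuity due: 68 deposits of £10,725.00 at the beginning of each quarter.
Periodic rate r = 0.0885/4 per quarter; n is counted in quarters.
FV = PMT × [((1+r)^n − 1)/r] × (1+r) = 10,725 × [(1+r)^68 − 1] / r × (1+r) = £1,698,802.77

£1,698,802.77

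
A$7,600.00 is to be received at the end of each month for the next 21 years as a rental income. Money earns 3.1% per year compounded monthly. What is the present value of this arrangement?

This is an ordinary annuity: 252 payments of A$7,600.00 at the end of each month.
Periodic rate r = 0.031/12 per month; n is counted in months.
PV = PMT × [(1 − (1+r)^−n)/r] = 7,600 × [1 − (1+r)^−252] / r = A$1,406,357.08

A$1,406,357.08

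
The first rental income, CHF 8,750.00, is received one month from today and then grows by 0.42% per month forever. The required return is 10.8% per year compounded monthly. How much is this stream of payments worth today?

CHF 1,822,916.67

Periodic rate r = 0.108/12 per month.
Growing perpetuity (Gordon): PV = PMT₁ / (r − g) = 8,750 / (r − 0.0042) = CHF 1,822,916.67.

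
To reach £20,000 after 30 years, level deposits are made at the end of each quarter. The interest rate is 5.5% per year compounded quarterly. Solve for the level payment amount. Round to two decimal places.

£66.28

Level ordinary annuity; solve FV = PMT × [((1+r)^n − 1)/r] for PMT.
Periodic rate r = 0.055/4 per quarter; n is counted in quarters.
With n = 120: PMT = 20,000 / ([((1+r)^n − 1)/r]) = £66.28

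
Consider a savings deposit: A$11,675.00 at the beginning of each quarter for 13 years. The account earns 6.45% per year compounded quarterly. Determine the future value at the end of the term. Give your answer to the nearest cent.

This is an annuity due: 52 deposits of A$11,675.00 at the beginning of each quarter.
Periodic rate r = 0.0645/4 per quarter; n is counted in quarters.
FV = PMT × [((1+r)^n − 1)/r] × (1+r) = 11,675 × [(1+r)^52 − 1] / r × (1+r) = A$954,561.35

A$954,561.35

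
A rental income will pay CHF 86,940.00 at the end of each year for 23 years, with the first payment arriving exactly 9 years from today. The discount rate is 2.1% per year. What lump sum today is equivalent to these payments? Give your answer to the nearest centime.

Ordinary annuity of 23 payments, first payment at period 9.
Periodic rate r = 0.021 per year.
The ordinary-annuity PV formula values the stream one period before the first payment (period 8); discount that back 8 periods:
PV₀ = 86,940 × [1 − (1+r)^−23] / r × (1+r)^−8 = CHF 1,332,145.00

CHF 1,332,145.00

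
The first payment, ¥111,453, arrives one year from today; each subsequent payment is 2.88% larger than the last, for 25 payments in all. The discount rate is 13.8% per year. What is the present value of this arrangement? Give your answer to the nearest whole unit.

¥938,675

Periodic rate r = 0.138 per year.
Growing ordinary annuity: PV = PMT₁ × [1 − ((1+g)/(1+r))^n] / (r − g) = 111,453 × [1 − ((1+0.0288)/(1+r))^25] / (r − 0.0288) = ¥938,675.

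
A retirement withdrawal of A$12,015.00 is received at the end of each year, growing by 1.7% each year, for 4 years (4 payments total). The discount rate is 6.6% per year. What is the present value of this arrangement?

A$42,070.05

Periodic rate r = 0.066 per year.
Growing ordinary annuity: PV = PMT₁ × [1 − ((1+g)/(1+r))^n] / (r − g) = 12,015 × [1 − ((1+0.017)/(1+r))^4] / (r − 0.017) = A$42,070.05.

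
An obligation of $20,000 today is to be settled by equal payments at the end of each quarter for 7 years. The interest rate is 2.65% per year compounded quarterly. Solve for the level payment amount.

$784.94

Level ordinary annuity; solve PV = PMT × [(1 − (1+r)^−n)/r] for PMT.
Periodic rate r = 0.0265/4 per quarter; n is counted in quarters.
With n = 28: PMT = 20,000 / ([(1 − (1+r)^−n)/r]) = $784.94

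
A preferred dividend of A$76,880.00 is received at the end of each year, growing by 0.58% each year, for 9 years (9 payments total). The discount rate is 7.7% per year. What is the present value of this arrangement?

A$496,334.57

Periodic rate r = 0.077 per year.
Growing ordinary annuity: PV = PMT₁ × [1 − ((1+g)/(1+r))^n] / (r − g) = 76,880 × [1 − ((1+0.0058)/(1+r))^9] / (r − 0.0058) = A$496,334.57.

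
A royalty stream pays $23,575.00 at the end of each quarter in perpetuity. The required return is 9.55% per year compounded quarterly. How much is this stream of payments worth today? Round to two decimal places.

Periodic rate r = 0.0955/4 per quarter.
Level perpetuity: PV = PMT / r = 23,575 / (0.0955/4) = $987,434.55.

$987,434.55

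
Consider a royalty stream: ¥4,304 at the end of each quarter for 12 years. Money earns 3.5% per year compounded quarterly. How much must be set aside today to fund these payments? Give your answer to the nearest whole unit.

¥168,103

This is an ordinary annuity: 48 payments of ¥4,304 at the end of each quarter.
Periodic rate r = 0.035/4 per quarter; n is counted in quarters.
PV = PMT × [(1 − (1+r)^−n)/r] = 4,304 × [1 − (1+r)^−48] / r = ¥168,103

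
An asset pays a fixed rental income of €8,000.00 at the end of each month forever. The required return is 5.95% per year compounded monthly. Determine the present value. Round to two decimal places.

Periodic rate r = 0.0595/12 per month.
Level perpetuity: PV = PMT / r = 8,000 / (0.0595/12) = €1,613,445.38.

€1,613,445.38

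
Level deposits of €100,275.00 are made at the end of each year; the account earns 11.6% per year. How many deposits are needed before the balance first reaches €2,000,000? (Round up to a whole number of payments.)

11 payments

Periodic rate r = 0.116 per year.
Ordinary annuity FV: 2,000,000 = 100,275 × [((1+r)^n − 1)/r].
(1+r)^n = 1 + 2,000,000 × r / 100,275, so n = ln(1 + 2,000,000·r/100,275) / ln(1+r) = 10.92.
Round up to a whole number of payments: n = 11.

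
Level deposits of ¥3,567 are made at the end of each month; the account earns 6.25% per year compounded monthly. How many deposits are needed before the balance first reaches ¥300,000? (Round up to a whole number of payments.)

Periodic rate r = 0.0625/12 per month; n is counted in months.
Ordinary annuity FV: 300,000 = 3,567 × [((1+r)^n − 1)/r].
(1+r)^n = 1 + 300,000 × r / 3,567, so n = ln(1 + 300,000·r/3,567) / ln(1+r) = 69.93.
Round up to a whole number of payments: n = 70.

70 payments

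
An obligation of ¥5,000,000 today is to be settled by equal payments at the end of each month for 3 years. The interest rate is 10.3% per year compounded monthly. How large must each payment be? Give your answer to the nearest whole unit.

Level ordinary annuity; solve PV = PMT × [(1 − (1+r)^−n)/r] for PMT.
Periodic rate r = 0.103/12 per month; n is counted in months.
With n = 36: PMT = 5,000,000 / ([(1 − (1+r)^−n)/r]) = ¥162,041

¥162,041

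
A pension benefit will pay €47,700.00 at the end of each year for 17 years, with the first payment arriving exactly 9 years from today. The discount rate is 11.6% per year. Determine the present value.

€144,450.06

Ordinary annuity of 17 payments, first payment at period 9.
Periodic rate r = 0.116 per year.
The ordinary-annuity PV formula values the stream one period before the first payment (period 8); discount that back 8 periods:
PV₀ = 47,700 × [1 − (1+r)^−17] / r × (1+r)^−8 = €144,450.06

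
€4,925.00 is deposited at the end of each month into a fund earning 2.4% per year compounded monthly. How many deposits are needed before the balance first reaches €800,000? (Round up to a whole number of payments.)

Periodic rate r = 0.024/12 per month; n is counted in months.
Ordinary annuity FV: 800,000 = 4,925 × [((1+r)^n − 1)/r].
(1+r)^n = 1 + 800,000 × r / 4,925, so n = ln(1 + 800,000·r/4,925) / ln(1+r) = 140.80.
Round up to a whole number of payments: n = 141.

141 payments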